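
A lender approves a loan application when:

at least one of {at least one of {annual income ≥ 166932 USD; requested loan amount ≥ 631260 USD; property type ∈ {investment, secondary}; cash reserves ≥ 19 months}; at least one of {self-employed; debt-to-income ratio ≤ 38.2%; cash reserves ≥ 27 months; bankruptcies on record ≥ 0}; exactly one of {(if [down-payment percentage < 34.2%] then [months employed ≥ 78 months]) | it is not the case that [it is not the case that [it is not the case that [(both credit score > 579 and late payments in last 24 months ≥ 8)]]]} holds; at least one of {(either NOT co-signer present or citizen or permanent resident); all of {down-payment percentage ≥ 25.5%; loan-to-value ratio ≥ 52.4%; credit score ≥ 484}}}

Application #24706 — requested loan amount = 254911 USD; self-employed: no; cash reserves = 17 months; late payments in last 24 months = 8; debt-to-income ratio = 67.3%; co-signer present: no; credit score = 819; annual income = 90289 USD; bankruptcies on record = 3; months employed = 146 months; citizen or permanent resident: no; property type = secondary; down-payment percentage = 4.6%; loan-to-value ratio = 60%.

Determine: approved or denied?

Atomic conditions:
  annual income ≥ 166932 USD: 90289 ≥ 166932 is false
  requested loan amount ≥ 631260 USD: 254911 ≥ 631260 is false
  property type ∈ {investment, secondary}: secondary is in the set → true
  cash reserves ≥ 19 months: 17 ≥ 19 is false
  self-employed: no → false
  debt-to-income ratio ≤ 38.2%: 67.3 ≤ 38.2 is false
  cash reserves ≥ 27 months: 17 ≥ 27 is false
  bankruptcies on record ≥ 0: 3 ≥ 0 is true
  down-payment percentage < 34.2%: 4.6 < 34.2 is true
  months employed ≥ 78 months: 146 ≥ 78 is true
  credit score > 579: 819 > 579 is true
  late payments in last 24 months ≥ 8: 8 ≥ 8 is true
  NOT co-signer present: no → true
  citizen or permanent resident: no → false
  down-payment percentage ≥ 25.5%: 4.6 ≥ 25.5 is false
  loan-to-value ratio ≥ 52.4%: 60 ≥ 52.4 is true
  credit score ≥ 484: 819 ≥ 484 is true
Combine:
[1] false OR false OR true OR false = true
[2] false OR false OR false OR true = true
[3.1] true → true = true
[3.2.1.1.1] true AND true = true
[3.2.1.1] NOT true = false
[3.2.1] NOT false = true
[3.2] NOT true = false
[3] exactly-one(true, false) = true
[4.1] true OR false = true
[4.2] false AND true AND true = false
[4] true OR false = true
[root] true OR true OR true OR true = true
Overall: true → approved

Approved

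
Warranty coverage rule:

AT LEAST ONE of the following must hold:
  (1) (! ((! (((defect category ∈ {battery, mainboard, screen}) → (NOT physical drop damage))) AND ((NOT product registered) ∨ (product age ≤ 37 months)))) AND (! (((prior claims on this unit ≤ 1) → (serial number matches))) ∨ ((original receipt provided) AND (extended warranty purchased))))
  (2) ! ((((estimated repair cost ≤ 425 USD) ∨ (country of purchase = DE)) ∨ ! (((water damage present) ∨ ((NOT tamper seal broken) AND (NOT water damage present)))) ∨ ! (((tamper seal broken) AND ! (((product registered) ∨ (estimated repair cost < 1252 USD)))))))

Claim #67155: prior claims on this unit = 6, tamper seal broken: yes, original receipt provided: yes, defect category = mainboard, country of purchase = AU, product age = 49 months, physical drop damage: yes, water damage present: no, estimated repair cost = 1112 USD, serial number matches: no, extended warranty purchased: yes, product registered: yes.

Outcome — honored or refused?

Honored

Atomic conditions:
  defect category ∈ {battery, mainboard, screen}: mainboard is in the set → true
  NOT physical drop damage: yes → false
  NOT product registered: yes → false
  product age ≤ 37 months: 49 ≤ 37 is false
  prior claims on this unit ≤ 1: 6 ≤ 1 is false
  serial number matches: no → false
  original receipt provided: yes → true
  extended warranty purchased: yes → true
  estimated repair cost ≤ 425 USD: 1112 ≤ 425 is false
  country of purchase = DE: AU == DE is false
  water damage present: no → false
  NOT tamper seal broken: yes → false
  NOT water damage present: no → true
  tamper seal broken: yes → true
  product registered: yes → true
  estimated repair cost < 1252 USD: 1112 < 1252 is true
Combine:
[1.1.1.1.1] true → false = false
[1.1.1.1] NOT false = true
[1.1.1.2] false OR false = false
[1.1.1] true AND false = false
[1.1] NOT false = true
[1.2.1.1] false → false (antecedent false ⇒ implication holds) = true
[1.2.1] NOT true = false
[1.2.2] true AND true = true
[1.2] false OR true = true
[1] true AND true = true
[2.1.1] false OR false = false
[2.1.2.1.2] false AND true = false
[2.1.2.1] false OR false = false
[2.1.2] NOT false = true
[2.1.3.1.2.1] true OR true = true
[2.1.3.1.2] NOT true = false
[2.1.3.1] true AND false = false
[2.1.3] NOT false = true
[2.1] false OR true OR true = true
[2] NOT true = false
[root] true OR false = true
Overall: true → honored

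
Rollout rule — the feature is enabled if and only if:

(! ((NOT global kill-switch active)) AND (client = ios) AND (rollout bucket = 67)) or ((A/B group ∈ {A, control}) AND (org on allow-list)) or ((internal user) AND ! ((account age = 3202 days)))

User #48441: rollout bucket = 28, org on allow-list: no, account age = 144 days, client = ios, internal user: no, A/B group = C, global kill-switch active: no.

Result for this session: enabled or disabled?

Atomic conditions:
  NOT global kill-switch active: no → true
  client = ios: ios == ios is true
  rollout bucket = 67: 28 == 67 is false
  A/B group ∈ {A, control}: C is not in the set → false
  org on allow-list: no → false
  internal user: no → false
  account age = 3202 days: 144 == 3202 is false
Combine:
[1.1] NOT true = false
[1] false AND true AND false = false
[2] false AND false = false
[3.2] NOT false = true
[3] false AND true = false
[root] false OR false OR false = false
Overall: false → disabled

Disabled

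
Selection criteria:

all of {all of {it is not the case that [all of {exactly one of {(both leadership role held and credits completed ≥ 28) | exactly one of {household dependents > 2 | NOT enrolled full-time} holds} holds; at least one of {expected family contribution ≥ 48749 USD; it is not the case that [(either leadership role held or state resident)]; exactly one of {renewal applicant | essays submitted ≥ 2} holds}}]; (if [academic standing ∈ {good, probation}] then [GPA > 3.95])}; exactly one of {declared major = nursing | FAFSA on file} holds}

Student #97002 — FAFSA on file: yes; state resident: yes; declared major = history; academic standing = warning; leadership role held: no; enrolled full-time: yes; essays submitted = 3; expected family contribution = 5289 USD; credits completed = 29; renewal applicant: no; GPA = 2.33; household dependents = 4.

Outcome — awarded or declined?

Atomic conditions:
  leadership role held: no → false
  credits completed ≥ 28: 29 ≥ 28 is true
  household dependents > 2: 4 > 2 is true
  NOT enrolled full-time: yes → false
  expected family contribution ≥ 48749 USD: 5289 ≥ 48749 is false
  state resident: yes → true
  renewal applicant: no → false
  essays submitted ≥ 2: 3 ≥ 2 is true
  academic standing ∈ {good, probation}: warning is not in the set → false
  GPA > 3.95: 2.33 > 3.95 is false
  declared major = nursing: history == nursing is false
  FAFSA on file: yes → true
Combine:
[1.1.1.1.1] false AND true = false
[1.1.1.1.2] exactly-one(true, false) = true
[1.1.1.1] exactly-one(false, true) = true
[1.1.1.2.2.1] false OR true = true
[1.1.1.2.2] NOT true = false
[1.1.1.2.3] exactly-one(false, true) = true
[1.1.1.2] false OR false OR true = true
[1.1.1] true AND true = true
[1.1] NOT true = false
[1.2] false → false (antecedent false ⇒ implication holds) = true
[1] false AND true = false
[2] exactly-one(false, true) = true
[root] false AND true = false
Overall: false → declined

Declined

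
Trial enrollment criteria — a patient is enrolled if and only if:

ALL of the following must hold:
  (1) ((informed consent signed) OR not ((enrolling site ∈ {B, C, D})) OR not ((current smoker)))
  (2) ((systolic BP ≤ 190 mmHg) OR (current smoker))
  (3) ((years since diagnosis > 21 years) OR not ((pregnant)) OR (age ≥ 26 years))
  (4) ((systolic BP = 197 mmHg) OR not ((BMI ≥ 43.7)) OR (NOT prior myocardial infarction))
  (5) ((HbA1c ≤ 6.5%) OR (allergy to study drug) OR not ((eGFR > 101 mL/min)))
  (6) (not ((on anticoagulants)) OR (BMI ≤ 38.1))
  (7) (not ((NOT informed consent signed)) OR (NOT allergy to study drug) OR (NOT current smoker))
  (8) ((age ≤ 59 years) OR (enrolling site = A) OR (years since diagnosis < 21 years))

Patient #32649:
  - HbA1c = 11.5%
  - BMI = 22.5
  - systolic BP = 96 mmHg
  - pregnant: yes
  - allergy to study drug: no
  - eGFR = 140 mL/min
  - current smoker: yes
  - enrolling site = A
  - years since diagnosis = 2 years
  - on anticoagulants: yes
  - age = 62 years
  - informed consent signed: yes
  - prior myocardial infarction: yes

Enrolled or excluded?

Atomic conditions:
  informed consent signed: yes → true
  enrolling site ∈ {B, C, D}: A is not in the set → false
  current smoker: yes → true
  systolic BP ≤ 190 mmHg: 96 ≤ 190 is true
  years since diagnosis > 21 years: 2 > 21 is false
  pregnant: yes → true
  age ≥ 26 years: 62 ≥ 26 is true
  systolic BP = 197 mmHg: 96 == 197 is false
  BMI ≥ 43.7: 22.5 ≥ 43.7 is false
  NOT prior myocardial infarction: yes → false
  HbA1c ≤ 6.5%: 11.5 ≤ 6.5 is false
  allergy to study drug: no → false
  eGFR > 101 mL/min: 140 > 101 is true
  on anticoagulants: yes → true
  BMI ≤ 38.1: 22.5 ≤ 38.1 is true
  NOT informed consent signed: yes → false
  NOT allergy to study drug: no → true
  NOT current smoker: yes → false
  age ≤ 59 years: 62 ≤ 59 is false
  enrolling site = A: A == A is true
  years since diagnosis < 21 years: 2 < 21 is true
Combine:
[1.2] NOT false = true
[1.3] NOT true = false
[1] true OR true OR false = true
[2] true OR true = true
[3.2] NOT true = false
[3] false OR false OR true = true
[4.2] NOT false = true
[4] false OR true OR false = true
[5.3] NOT true = false
[5] false OR false OR false = false
[6.1] NOT true = false
[6] false OR true = true
[7.1] NOT false = true
[7] true OR true OR false = true
[8] false OR true OR true = true
[root] true AND true AND true AND true AND false AND true AND true AND true = false
Overall: false → excluded

Excluded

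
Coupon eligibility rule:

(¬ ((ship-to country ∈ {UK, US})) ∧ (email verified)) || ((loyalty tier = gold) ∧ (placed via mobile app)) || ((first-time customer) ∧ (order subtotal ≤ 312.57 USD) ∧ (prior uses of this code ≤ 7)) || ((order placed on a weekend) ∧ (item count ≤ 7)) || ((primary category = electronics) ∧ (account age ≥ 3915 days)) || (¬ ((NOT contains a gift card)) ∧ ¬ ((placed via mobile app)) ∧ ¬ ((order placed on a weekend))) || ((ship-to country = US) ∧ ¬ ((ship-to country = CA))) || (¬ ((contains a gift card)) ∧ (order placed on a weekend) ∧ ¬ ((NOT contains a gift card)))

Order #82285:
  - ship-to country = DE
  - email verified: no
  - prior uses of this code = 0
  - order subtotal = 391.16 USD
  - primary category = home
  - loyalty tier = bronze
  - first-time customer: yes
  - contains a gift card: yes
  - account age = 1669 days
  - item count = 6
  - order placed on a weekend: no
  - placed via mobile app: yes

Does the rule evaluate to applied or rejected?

Rejected

Atomic conditions:
  ship-to country ∈ {UK, US}: DE is not in the set → false
  email verified: no → false
  loyalty tier = gold: bronze == gold is false
  placed via mobile app: yes → true
  first-time customer: yes → true
  order subtotal ≤ 312.57 USD: 391.16 ≤ 312.57 is false
  prior uses of this code ≤ 7: 0 ≤ 7 is true
  order placed on a weekend: no → false
  item count ≤ 7: 6 ≤ 7 is true
  primary category = electronics: home == electronics is false
  account age ≥ 3915 days: 1669 ≥ 3915 is false
  NOT contains a gift card: yes → false
  ship-to country = US: DE == US is false
  ship-to country = CA: DE == CA is false
  contains a gift card: yes → true
Combine:
[1.1] NOT false = true
[1] true AND false = false
[2] false AND true = false
[3] true AND false AND true = false
[4] false AND true = false
[5] false AND false = false
[6.1] NOT false = true
[6.2] NOT true = false
[6.3] NOT false = true
[6] true AND false AND true = false
[7.2] NOT false = true
[7] false AND true = false
[8.1] NOT true = false
[8.3] NOT false = true
[8] false AND false AND true = false
[root] false OR false OR false OR false OR false OR false OR false OR false = false
Overall: false → rejected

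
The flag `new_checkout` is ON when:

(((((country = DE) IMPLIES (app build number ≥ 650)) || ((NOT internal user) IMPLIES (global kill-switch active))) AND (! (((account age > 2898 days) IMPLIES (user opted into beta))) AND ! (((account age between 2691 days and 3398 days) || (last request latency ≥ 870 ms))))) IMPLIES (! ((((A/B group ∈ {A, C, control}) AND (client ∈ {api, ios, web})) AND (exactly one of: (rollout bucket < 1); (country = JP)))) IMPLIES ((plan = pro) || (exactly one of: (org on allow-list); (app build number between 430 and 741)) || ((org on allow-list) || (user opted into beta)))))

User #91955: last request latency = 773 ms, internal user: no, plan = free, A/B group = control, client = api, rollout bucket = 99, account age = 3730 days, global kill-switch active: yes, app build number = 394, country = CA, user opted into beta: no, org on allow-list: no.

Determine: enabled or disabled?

Disabled

Atomic conditions:
  country = DE: CA == DE is false
  app build number ≥ 650: 394 ≥ 650 is false
  NOT internal user: no → true
  global kill-switch active: yes → true
  account age > 2898 days: 3730 > 2898 is true
  user opted into beta: no → false
  account age between 2691 days and 3398 days: 3730 in [2691, 3398] is false
  last request latency ≥ 870 ms: 773 ≥ 870 is false
  A/B group ∈ {A, C, control}: control is in the set → true
  client ∈ {api, ios, web}: api is in the set → true
  rollout bucket < 1: 99 < 1 is false
  country = JP: CA == JP is false
  plan = pro: free == pro is false
  org on allow-list: no → false
  app build number between 430 and 741: 394 in [430, 741] is false
Combine:
[1.1.1] false → false (antecedent false ⇒ implication holds) = true
[1.1.2] true → true = true
[1.1] true OR true = true
[1.2.1.1] true → false = false
[1.2.1] NOT false = true
[1.2.2.1] false OR false = false
[1.2.2] NOT false = true
[1.2] true AND true = true
[1] true AND true = true
[2.1.1.1] true AND true = true
[2.1.1.2] exactly-one(false, false) = false
[2.1.1] true AND false = false
[2.1] NOT false = true
[2.2.2] exactly-one(false, false) = false
[2.2.3] false OR false = false
[2.2] false OR false OR false = false
[2] true → false = false
[root] true → false = false
Overall: false → disabled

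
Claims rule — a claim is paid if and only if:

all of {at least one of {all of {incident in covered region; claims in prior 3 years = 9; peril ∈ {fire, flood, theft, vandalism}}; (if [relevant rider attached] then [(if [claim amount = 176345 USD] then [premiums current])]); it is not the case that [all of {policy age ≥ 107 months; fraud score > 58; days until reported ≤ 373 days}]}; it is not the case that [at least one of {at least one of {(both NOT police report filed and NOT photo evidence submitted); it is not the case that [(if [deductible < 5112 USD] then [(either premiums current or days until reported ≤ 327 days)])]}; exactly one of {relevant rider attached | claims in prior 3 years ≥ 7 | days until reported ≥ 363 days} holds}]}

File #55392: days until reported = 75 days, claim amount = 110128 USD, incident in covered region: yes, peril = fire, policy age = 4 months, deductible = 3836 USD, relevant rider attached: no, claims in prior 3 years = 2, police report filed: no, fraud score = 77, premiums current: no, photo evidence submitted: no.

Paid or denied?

Denied

Atomic conditions:
  incident in covered region: yes → true
  claims in prior 3 years = 9: 2 == 9 is false
  peril ∈ {fire, flood, theft, vandalism}: fire is in the set → true
  relevant rider attached: no → false
  claim amount = 176345 USD: 110128 == 176345 is false
  premiums current: no → false
  policy age ≥ 107 months: 4 ≥ 107 is false
  fraud score > 58: 77 > 58 is true
  days until reported ≤ 373 days: 75 ≤ 373 is true
  NOT police report filed: no → true
  NOT photo evidence submitted: no → true
  deductible < 5112 USD: 3836 < 5112 is true
  days until reported ≤ 327 days: 75 ≤ 327 is true
  claims in prior 3 years ≥ 7: 2 ≥ 7 is false
  days until reported ≥ 363 days: 75 ≥ 363 is false
Combine:
[1.1] true AND false AND true = false
[1.2.2] false → false (antecedent false ⇒ implication holds) = true
[1.2] false → true (antecedent false ⇒ implication holds) = true
[1.3.1] false AND true AND true = false
[1.3] NOT false = true
[1] false OR true OR true = true
[2.1.1.1] true AND true = true
[2.1.1.2.1.2] false OR true = true
[2.1.1.2.1] true → true = true
[2.1.1.2] NOT true = false
[2.1.1] true OR false = true
[2.1.2] exactly-one(false, false, false) = false
[2.1] true OR false = true
[2] NOT true = false
[root] true AND false = false
Overall: false → denied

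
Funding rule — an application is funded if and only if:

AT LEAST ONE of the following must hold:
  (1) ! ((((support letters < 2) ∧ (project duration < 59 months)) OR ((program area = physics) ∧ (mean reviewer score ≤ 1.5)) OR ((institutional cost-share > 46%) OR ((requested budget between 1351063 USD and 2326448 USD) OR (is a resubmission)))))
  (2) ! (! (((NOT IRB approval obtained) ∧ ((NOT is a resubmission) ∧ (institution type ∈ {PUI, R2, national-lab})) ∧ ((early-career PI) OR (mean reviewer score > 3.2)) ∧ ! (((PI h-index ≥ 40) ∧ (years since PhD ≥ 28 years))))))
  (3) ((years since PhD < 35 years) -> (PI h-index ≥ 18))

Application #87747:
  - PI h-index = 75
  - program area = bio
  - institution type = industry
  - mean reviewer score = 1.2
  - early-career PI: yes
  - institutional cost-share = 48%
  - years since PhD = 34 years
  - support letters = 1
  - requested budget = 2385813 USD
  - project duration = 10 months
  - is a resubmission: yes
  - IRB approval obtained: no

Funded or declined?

Funded

Atomic conditions:
  support letters < 2: 1 < 2 is true
  project duration < 59 months: 10 < 59 is true
  program area = physics: bio == physics is false
  mean reviewer score ≤ 1.5: 1.2 ≤ 1.5 is true
  institutional cost-share > 46%: 48 > 46 is true
  requested budget between 1351063 USD and 2326448 USD: 2385813 in [1351063, 2326448] is false
  is a resubmission: yes → true
  NOT IRB approval obtained: no → true
  NOT is a resubmission: yes → false
  institution type ∈ {PUI, R2, national-lab}: industry is not in the set → false
  early-career PI: yes → true
  mean reviewer score > 3.2: 1.2 > 3.2 is false
  PI h-index ≥ 40: 75 ≥ 40 is true
  years since PhD ≥ 28 years: 34 ≥ 28 is true
  years since PhD < 35 years: 34 < 35 is true
  PI h-index ≥ 18: 75 ≥ 18 is true
Combine:
[1.1.1] true AND true = true
[1.1.2] false AND true = false
[1.1.3.2] false OR true = true
[1.1.3] true OR true = true
[1.1] true OR false OR true = true
[1] NOT true = false
[2.1.1.2] false AND false = false
[2.1.1.3] true OR false = true
[2.1.1.4.1] true AND true = true
[2.1.1.4] NOT true = false
[2.1.1] true AND false AND true AND false = false
[2.1] NOT false = true
[2] NOT true = false
[3] true → true = true
[root] false OR false OR true = true
Overall: true → funded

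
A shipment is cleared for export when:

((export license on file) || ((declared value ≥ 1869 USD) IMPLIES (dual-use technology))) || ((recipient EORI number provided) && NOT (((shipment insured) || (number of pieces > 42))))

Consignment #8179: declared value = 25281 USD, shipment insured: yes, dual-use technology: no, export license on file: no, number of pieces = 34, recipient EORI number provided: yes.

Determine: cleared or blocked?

Blocked

Atomic conditions:
  export license on file: no → false
  declared value ≥ 1869 USD: 25281 ≥ 1869 is true
  dual-use technology: no → false
  recipient EORI number provided: yes → true
  shipment insured: yes → true
  number of pieces > 42: 34 > 42 is false
Combine:
[1.2] true → false = false
[1] false OR false = false
[2.2.1] true OR false = true
[2.2] NOT true = false
[2] true AND false = false
[root] false OR false = false
Overall: false → blocked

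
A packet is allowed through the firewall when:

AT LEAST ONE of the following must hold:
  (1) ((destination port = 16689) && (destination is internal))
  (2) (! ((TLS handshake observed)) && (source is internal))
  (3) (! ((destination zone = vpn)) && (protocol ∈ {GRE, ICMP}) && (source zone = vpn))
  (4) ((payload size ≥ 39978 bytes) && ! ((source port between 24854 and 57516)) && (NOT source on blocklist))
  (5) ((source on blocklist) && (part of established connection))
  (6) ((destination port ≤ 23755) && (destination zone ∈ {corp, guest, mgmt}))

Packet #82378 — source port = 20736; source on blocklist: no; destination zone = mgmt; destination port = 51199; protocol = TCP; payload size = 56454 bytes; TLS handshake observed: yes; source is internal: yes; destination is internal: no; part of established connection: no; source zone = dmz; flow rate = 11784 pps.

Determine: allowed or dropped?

Allowed

Atomic conditions:
  destination port = 16689: 51199 == 16689 is false
  destination is internal: no → false
  TLS handshake observed: yes → true
  source is internal: yes → true
  destination zone = vpn: mgmt == vpn is false
  protocol ∈ {GRE, ICMP}: TCP is not in the set → false
  source zone = vpn: dmz == vpn is false
  payload size ≥ 39978 bytes: 56454 ≥ 39978 is true
  source port between 24854 and 57516: 20736 in [24854, 57516] is false
  NOT source on blocklist: no → true
  source on blocklist: no → false
  part of established connection: no → false
  destination port ≤ 23755: 51199 ≤ 23755 is false
  destination zone ∈ {corp, guest, mgmt}: mgmt is in the set → true
Combine:
[1] false AND false = false
[2.1] NOT true = false
[2] false AND true = false
[3.1] NOT false = true
[3] true AND false AND false = false
[4.2] NOT false = true
[4] true AND true AND true = true
[5] false AND false = false
[6] false AND true = false
[root] false OR false OR false OR true OR false OR false = true
Overall: true → allowed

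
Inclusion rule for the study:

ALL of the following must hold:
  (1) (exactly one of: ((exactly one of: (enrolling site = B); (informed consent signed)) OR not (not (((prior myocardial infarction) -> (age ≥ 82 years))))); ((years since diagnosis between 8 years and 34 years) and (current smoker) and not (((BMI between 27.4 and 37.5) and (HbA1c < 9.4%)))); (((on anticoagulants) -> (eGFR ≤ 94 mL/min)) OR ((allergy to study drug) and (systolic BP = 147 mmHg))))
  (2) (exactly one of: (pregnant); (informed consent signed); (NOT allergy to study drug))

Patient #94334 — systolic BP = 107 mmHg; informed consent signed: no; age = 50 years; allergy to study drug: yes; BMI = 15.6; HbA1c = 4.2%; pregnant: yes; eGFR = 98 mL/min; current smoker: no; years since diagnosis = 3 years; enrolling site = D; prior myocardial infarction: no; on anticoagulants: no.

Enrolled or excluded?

Atomic conditions:
  enrolling site = B: D == B is false
  informed consent signed: no → false
  prior myocardial infarction: no → false
  age ≥ 82 years: 50 ≥ 82 is false
  years since diagnosis between 8 years and 34 years: 3 in [8, 34] is false
  current smoker: no → false
  BMI between 27.4 and 37.5: 15.6 in [27.4, 37.5] is false
  HbA1c < 9.4%: 4.2 < 9.4 is true
  on anticoagulants: no → false
  eGFR ≤ 94 mL/min: 98 ≤ 94 is false
  allergy to study drug: yes → true
  systolic BP = 147 mmHg: 107 == 147 is false
  pregnant: yes → true
  NOT allergy to study drug: yes → false
Combine:
[1.1.1] exactly-one(false, false) = false
[1.1.2.1.1] false → false (antecedent false ⇒ implication holds) = true
[1.1.2.1] NOT true = false
[1.1.2] NOT false = true
[1.1] false OR true = true
[1.2.3.1] false AND true = false
[1.2.3] NOT false = true
[1.2] false AND false AND true = false
[1.3.1] false → false (antecedent false ⇒ implication holds) = true
[1.3.2] true AND false = false
[1.3] true OR false = true
[1] exactly-one(true, false, true) = false
[2] exactly-one(true, false, false) = true
[root] false AND true = false
Overall: false → excluded

Excluded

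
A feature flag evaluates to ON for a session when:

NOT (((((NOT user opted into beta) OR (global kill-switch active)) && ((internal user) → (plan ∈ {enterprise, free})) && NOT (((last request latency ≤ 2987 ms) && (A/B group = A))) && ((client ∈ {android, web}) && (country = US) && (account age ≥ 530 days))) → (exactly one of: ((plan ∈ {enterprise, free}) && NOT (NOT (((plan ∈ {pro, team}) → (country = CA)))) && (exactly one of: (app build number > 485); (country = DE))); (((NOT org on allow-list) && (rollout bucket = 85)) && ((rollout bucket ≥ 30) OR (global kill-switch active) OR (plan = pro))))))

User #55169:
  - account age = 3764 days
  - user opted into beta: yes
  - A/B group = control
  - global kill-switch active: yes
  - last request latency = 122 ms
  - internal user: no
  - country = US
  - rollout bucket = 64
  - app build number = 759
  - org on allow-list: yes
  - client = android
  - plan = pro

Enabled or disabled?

Enabled

Atomic conditions:
  NOT user opted into beta: yes → false
  global kill-switch active: yes → true
  internal user: no → false
  plan ∈ {enterprise, free}: pro is not in the set → false
  last request latency ≤ 2987 ms: 122 ≤ 2987 is true
  A/B group = A: control == A is false
  client ∈ {android, web}: android is in the set → true
  country = US: US == US is true
  account age ≥ 530 days: 3764 ≥ 530 is true
  plan ∈ {pro, team}: pro is in the set → true
  country = CA: US == CA is false
  app build number > 485: 759 > 485 is true
  country = DE: US == DE is false
  NOT org on allow-list: yes → false
  rollout bucket = 85: 64 == 85 is false
  rollout bucket ≥ 30: 64 ≥ 30 is true
  plan = pro: pro == pro is true
Combine:
[1.1.1] false OR true = true
[1.1.2] false → false (antecedent false ⇒ implication holds) = true
[1.1.3.1] true AND false = false
[1.1.3] NOT false = true
[1.1.4] true AND true AND true = true
[1.1] true AND true AND true AND true = true
[1.2.1.2.1.1] true → false = false
[1.2.1.2.1] NOT false = true
[1.2.1.2] NOT true = false
[1.2.1.3] exactly-one(true, false) = true
[1.2.1] false AND false AND true = false
[1.2.2.1] false AND false = false
[1.2.2.2] true OR true OR true = true
[1.2.2] false AND true = false
[1.2] exactly-one(false, false) = false
[1] true → false = false
[root] NOT false = true
Overall: true → enabled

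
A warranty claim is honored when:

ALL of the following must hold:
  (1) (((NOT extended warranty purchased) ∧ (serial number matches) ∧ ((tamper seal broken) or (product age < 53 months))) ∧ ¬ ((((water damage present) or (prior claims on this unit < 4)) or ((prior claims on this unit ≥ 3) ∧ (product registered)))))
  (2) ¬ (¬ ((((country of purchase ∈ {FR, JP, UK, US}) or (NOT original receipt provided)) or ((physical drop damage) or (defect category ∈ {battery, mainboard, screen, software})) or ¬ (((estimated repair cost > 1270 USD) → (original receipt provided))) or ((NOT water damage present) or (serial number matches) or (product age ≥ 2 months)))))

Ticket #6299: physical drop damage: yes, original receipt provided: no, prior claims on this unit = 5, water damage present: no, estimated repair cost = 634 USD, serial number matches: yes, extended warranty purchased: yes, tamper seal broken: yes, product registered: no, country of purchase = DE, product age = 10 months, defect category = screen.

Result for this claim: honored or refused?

Refused

Atomic conditions:
  NOT extended warranty purchased: yes → false
  serial number matches: yes → true
  tamper seal broken: yes → true
  product age < 53 months: 10 < 53 is true
  water damage present: no → false
  prior claims on this unit < 4: 5 < 4 is false
  prior claims on this unit ≥ 3: 5 ≥ 3 is true
  product registered: no → false
  country of purchase ∈ {FR, JP, UK, US}: DE is not in the set → false
  NOT original receipt provided: no → true
  physical drop damage: yes → true
  defect category ∈ {battery, mainboard, screen, software}: screen is in the set → true
  estimated repair cost > 1270 USD: 634 > 1270 is false
  original receipt provided: no → false
  NOT water damage present: no → true
  product age ≥ 2 months: 10 ≥ 2 is true
Combine:
[1.1.3] true OR true = true
[1.1] false AND true AND true = false
[1.2.1.1] false OR false = false
[1.2.1.2] true AND false = false
[1.2.1] false OR false = false
[1.2] NOT false = true
[1] false AND true = false
[2.1.1.1] false OR true = true
[2.1.1.2] true OR true = true
[2.1.1.3.1] false → false (antecedent false ⇒ implication holds) = true
[2.1.1.3] NOT true = false
[2.1.1.4] true OR true OR true = true
[2.1.1] true OR true OR false OR true = true
[2.1] NOT true = false
[2] NOT false = true
[root] false AND true = false
Overall: false → refused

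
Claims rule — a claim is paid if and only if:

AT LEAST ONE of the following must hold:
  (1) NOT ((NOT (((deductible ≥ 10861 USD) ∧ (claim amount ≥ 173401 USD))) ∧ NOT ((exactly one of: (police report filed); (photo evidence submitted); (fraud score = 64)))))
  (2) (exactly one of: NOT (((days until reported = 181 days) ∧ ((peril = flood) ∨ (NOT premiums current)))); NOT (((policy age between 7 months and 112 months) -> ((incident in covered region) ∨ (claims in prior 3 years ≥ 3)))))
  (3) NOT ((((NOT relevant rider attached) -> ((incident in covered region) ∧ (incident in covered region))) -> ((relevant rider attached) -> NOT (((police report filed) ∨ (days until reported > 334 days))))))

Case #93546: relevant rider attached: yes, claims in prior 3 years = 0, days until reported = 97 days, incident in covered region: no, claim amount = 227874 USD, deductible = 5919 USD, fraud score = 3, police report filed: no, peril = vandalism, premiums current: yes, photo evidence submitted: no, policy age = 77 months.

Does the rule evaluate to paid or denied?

Atomic conditions:
  deductible ≥ 10861 USD: 5919 ≥ 10861 is false
  claim amount ≥ 173401 USD: 227874 ≥ 173401 is true
  police report filed: no → false
  photo evidence submitted: no → false
  fraud score = 64: 3 == 64 is false
  days until reported = 181 days: 97 == 181 is false
  peril = flood: vandalism == flood is false
  NOT premiums current: yes → false
  policy age between 7 months and 112 months: 77 in [7, 112] is true
  incident in covered region: no → false
  claims in prior 3 years ≥ 3: 0 ≥ 3 is false
  NOT relevant rider attached: yes → false
  relevant rider attached: yes → true
  days until reported > 334 days: 97 > 334 is false
Combine:
[1.1.1.1] false AND true = false
[1.1.1] NOT false = true
[1.1.2.1] exactly-one(false, false, false) = false
[1.1.2] NOT false = true
[1.1] true AND true = true
[1] NOT true = false
[2.1.1.2] false OR false = false
[2.1.1] false AND false = false
[2.1] NOT false = true
[2.2.1.2] false OR false = false
[2.2.1] true → false = false
[2.2] NOT false = true
[2] exactly-one(true, true) = false
[3.1.1.2] false AND false = false
[3.1.1] false → false (antecedent false ⇒ implication holds) = true
[3.1.2.2.1] false OR false = false
[3.1.2.2] NOT false = true
[3.1.2] true → true = true
[3.1] true → true = true
[3] NOT true = false
[root] false OR false OR false = false
Overall: false → denied

Denied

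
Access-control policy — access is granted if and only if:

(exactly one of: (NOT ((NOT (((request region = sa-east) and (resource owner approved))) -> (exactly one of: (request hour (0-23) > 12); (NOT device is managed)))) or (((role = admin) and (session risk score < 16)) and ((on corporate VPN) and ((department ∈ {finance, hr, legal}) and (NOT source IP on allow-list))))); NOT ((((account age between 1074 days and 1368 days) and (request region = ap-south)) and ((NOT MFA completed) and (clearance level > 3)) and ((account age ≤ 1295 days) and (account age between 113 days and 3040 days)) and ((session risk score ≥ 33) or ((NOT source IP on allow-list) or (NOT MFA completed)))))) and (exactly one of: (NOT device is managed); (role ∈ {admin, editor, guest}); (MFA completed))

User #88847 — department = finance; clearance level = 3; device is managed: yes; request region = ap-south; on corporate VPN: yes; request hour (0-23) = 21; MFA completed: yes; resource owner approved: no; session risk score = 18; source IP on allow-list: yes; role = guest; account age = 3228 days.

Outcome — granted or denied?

Atomic conditions:
  request region = sa-east: ap-south == sa-east is false
  resource owner approved: no → false
  request hour (0-23) > 12: 21 > 12 is true
  NOT device is managed: yes → false
  role = admin: guest == admin is false
  session risk score < 16: 18 < 16 is false
  on corporate VPN: yes → true
  department ∈ {finance, hr, legal}: finance is in the set → true
  NOT source IP on allow-list: yes → false
  account age between 1074 days and 1368 days: 3228 in [1074, 1368] is false
  request region = ap-south: ap-south == ap-south is true
  NOT MFA completed: yes → false
  clearance level > 3: 3 > 3 is false
  account age ≤ 1295 days: 3228 ≤ 1295 is false
  account age between 113 days and 3040 days: 3228 in [113, 3040] is false
  session risk score ≥ 33: 18 ≥ 33 is false
  role ∈ {admin, editor, guest}: guest is in the set → true
  MFA completed: yes → true
Combine:
[1.1.1.1.1.1] false AND false = false
[1.1.1.1.1] NOT false = true
[1.1.1.1.2] exactly-one(true, false) = true
[1.1.1.1] true → true = true
[1.1.1] NOT true = false
[1.1.2.1] false AND false = false
[1.1.2.2.2] true AND false = false
[1.1.2.2] true AND false = false
[1.1.2] false AND false = false
[1.1] false OR false = false
[1.2.1.1] false AND true = false
[1.2.1.2] false AND false = false
[1.2.1.3] false AND false = false
[1.2.1.4.2] false OR false = false
[1.2.1.4] false OR false = false
[1.2.1] false AND false AND false AND false = false
[1.2] NOT false = true
[1] exactly-one(false, true) = true
[2] exactly-one(false, true, true) = false
[root] true AND false = false
Overall: false → denied

Denied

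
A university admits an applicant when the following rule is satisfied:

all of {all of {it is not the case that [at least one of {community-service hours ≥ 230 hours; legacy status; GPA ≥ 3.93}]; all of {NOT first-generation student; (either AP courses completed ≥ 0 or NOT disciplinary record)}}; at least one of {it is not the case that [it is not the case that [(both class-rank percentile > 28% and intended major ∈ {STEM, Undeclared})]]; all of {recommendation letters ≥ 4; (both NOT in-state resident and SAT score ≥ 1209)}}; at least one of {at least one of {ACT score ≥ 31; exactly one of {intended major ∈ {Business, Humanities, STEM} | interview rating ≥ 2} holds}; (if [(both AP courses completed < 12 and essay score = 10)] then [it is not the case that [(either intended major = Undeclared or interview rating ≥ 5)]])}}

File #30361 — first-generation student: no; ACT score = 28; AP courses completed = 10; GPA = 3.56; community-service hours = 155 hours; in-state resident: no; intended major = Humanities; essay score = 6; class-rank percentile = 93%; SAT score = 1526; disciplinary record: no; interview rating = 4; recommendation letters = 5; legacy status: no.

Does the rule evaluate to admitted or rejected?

Admitted

Atomic conditions:
  community-service hours ≥ 230 hours: 155 ≥ 230 is false
  legacy status: no → false
  GPA ≥ 3.93: 3.56 ≥ 3.93 is false
  NOT first-generation student: no → true
  AP courses completed ≥ 0: 10 ≥ 0 is true
  NOT disciplinary record: no → true
  class-rank percentile > 28%: 93 > 28 is true
  intended major ∈ {STEM, Undeclared}: Humanities is not in the set → false
  recommendation letters ≥ 4: 5 ≥ 4 is true
  NOT in-state resident: no → true
  SAT score ≥ 1209: 1526 ≥ 1209 is true
  ACT score ≥ 31: 28 ≥ 31 is false
  intended major ∈ {Business, Humanities, STEM}: Humanities is in the set → true
  interview rating ≥ 2: 4 ≥ 2 is true
  AP courses completed < 12: 10 < 12 is true
  essay score = 10: 6 == 10 is false
  intended major = Undeclared: Humanities == Undeclared is false
  interview rating ≥ 5: 4 ≥ 5 is false
Combine:
[1.1.1] false OR false OR false = false
[1.1] NOT false = true
[1.2.2] true OR true = true
[1.2] true AND true = true
[1] true AND true = true
[2.1.1.1] true AND false = false
[2.1.1] NOT false = true
[2.1] NOT true = false
[2.2.2] true AND true = true
[2.2] true AND true = true
[2] false OR true = true
[3.1.2] exactly-one(true, true) = false
[3.1] false OR false = false
[3.2.1] true AND false = false
[3.2.2.1] false OR false = false
[3.2.2] NOT false = true
[3.2] false → true (antecedent false ⇒ implication holds) = true
[3] false OR true = true
[root] true AND true AND true = true
Overall: true → admitted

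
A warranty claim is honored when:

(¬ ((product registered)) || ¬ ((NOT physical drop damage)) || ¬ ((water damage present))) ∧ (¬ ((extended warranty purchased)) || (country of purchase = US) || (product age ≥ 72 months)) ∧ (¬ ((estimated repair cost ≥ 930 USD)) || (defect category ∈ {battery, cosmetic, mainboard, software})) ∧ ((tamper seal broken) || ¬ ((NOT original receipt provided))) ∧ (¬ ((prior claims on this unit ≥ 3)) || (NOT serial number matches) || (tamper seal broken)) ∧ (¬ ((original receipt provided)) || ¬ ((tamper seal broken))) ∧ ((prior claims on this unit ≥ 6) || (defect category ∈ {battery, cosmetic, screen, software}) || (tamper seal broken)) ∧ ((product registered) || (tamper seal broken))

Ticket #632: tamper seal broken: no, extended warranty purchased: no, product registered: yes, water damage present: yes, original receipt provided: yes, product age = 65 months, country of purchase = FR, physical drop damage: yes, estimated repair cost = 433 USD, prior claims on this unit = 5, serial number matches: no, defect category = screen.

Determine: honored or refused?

Honored

Atomic conditions:
  product registered: yes → true
  NOT physical drop damage: yes → false
  water damage present: yes → true
  extended warranty purchased: no → false
  country of purchase = US: FR == US is false
  product age ≥ 72 months: 65 ≥ 72 is false
  estimated repair cost ≥ 930 USD: 433 ≥ 930 is false
  defect category ∈ {battery, cosmetic, mainboard, software}: screen is not in the set → false
  tamper seal broken: no → false
  NOT original receipt provided: yes → false
  prior claims on this unit ≥ 3: 5 ≥ 3 is true
  NOT serial number matches: no → true
  original receipt provided: yes → true
  prior claims on this unit ≥ 6: 5 ≥ 6 is false
  defect category ∈ {battery, cosmetic, screen, software}: screen is in the set → true
Combine:
[1.1] NOT true = false
[1.2] NOT false = true
[1.3] NOT true = false
[1] false OR true OR false = true
[2.1] NOT false = true
[2] true OR false OR false = true
[3.1] NOT false = true
[3] true OR false = true
[4.2] NOT false = true
[4] false OR true = true
[5.1] NOT true = false
[5] false OR true OR false = true
[6.1] NOT true = false
[6.2] NOT false = true
[6] false OR true = true
[7] false OR true OR false = true
[8] true OR false = true
[root] true AND true AND true AND true AND true AND true AND true AND true = true
Overall: true → honored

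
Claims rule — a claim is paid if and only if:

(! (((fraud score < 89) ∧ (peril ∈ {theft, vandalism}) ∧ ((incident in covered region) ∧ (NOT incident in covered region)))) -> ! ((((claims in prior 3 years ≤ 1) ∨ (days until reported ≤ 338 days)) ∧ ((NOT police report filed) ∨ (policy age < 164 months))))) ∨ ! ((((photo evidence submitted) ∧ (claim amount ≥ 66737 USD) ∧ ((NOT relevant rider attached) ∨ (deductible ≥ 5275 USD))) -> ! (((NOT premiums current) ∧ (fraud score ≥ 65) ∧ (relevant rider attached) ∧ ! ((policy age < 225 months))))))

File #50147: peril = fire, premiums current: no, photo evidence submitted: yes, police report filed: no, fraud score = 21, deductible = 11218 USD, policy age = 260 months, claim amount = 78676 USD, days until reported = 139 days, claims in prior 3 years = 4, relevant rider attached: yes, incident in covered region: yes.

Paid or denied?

Atomic conditions:
  fraud score < 89: 21 < 89 is true
  peril ∈ {theft, vandalism}: fire is not in the set → false
  incident in covered region: yes → true
  NOT incident in covered region: yes → false
  claims in prior 3 years ≤ 1: 4 ≤ 1 is false
  days until reported ≤ 338 days: 139 ≤ 338 is true
  NOT police report filed: no → true
  policy age < 164 months: 260 < 164 is false
  photo evidence submitted: yes → true
  claim amount ≥ 66737 USD: 78676 ≥ 66737 is true
  NOT relevant rider attached: yes → false
  deductible ≥ 5275 USD: 11218 ≥ 5275 is true
  NOT premiums current: no → true
  fraud score ≥ 65: 21 ≥ 65 is false
  relevant rider attached: yes → true
  policy age < 225 months: 260 < 225 is false
Combine:
[1.1.1.3] true AND false = false
[1.1.1] true AND false AND false = false
[1.1] NOT false = true
[1.2.1.1] false OR true = true
[1.2.1.2] true OR false = true
[1.2.1] true AND true = true
[1.2] NOT true = false
[1] true → false = false
[2.1.1.3] false OR true = true
[2.1.1] true AND true AND true = true
[2.1.2.1.4] NOT false = true
[2.1.2.1] true AND false AND true AND true = false
[2.1.2] NOT false = true
[2.1] true → true = true
[2] NOT true = false
[root] false OR false = false
Overall: false → denied

Denied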